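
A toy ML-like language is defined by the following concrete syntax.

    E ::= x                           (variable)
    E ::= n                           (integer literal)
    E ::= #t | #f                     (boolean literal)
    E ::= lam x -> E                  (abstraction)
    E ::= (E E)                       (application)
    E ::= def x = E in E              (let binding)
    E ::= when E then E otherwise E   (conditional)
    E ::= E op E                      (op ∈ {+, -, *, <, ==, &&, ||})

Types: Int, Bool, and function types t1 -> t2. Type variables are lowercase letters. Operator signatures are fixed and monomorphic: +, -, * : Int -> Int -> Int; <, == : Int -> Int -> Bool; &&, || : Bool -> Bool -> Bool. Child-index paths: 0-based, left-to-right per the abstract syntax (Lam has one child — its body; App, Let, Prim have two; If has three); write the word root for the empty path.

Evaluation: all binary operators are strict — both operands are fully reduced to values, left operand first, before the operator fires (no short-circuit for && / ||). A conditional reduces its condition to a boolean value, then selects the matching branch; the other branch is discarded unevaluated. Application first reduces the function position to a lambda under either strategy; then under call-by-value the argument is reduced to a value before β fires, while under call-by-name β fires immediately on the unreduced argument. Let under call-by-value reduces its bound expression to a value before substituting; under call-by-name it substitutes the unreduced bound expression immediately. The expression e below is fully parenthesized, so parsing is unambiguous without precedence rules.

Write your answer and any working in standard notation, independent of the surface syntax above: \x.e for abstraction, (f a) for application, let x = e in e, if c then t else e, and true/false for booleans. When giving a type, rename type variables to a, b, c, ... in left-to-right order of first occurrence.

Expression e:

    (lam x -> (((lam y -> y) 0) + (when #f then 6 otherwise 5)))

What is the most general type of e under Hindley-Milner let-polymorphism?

Answer: a -> Int

Derivation:
y : b
\y._ : b -> b
  unify b -> b ~ Int -> c
  unify b ~ Int
  unify Int ~ c
_ _ : Int
  unify Int ~ Int
  unify Bool ~ Bool
  unify Int ~ Int
  unify Int ~ Int
\x._ : a -> Int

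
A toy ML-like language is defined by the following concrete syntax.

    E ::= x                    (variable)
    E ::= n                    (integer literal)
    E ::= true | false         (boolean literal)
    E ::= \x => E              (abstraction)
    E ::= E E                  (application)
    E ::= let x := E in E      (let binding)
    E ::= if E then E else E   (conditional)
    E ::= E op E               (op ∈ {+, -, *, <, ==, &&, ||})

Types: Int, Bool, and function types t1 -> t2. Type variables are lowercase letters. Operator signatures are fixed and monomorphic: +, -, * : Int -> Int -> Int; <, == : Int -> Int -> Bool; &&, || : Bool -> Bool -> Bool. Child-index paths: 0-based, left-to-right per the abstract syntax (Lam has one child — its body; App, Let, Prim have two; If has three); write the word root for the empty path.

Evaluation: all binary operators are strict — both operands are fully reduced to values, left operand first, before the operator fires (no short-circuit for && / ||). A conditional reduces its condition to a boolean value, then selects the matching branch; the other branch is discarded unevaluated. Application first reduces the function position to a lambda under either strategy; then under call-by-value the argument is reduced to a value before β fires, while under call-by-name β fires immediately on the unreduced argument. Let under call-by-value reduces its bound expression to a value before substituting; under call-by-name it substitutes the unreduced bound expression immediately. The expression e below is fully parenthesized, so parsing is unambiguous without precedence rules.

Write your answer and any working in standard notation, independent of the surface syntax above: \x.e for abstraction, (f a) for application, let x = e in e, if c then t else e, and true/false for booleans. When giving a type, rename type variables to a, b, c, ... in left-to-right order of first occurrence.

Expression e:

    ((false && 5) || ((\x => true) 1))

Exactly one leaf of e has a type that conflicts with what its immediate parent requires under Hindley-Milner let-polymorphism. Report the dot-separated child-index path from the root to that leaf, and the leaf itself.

Answer: 0.1 : 5

Working:
  unify Bool ~ Bool
  unify Int ~ Bool
  FAIL: mismatch Int ~ Bool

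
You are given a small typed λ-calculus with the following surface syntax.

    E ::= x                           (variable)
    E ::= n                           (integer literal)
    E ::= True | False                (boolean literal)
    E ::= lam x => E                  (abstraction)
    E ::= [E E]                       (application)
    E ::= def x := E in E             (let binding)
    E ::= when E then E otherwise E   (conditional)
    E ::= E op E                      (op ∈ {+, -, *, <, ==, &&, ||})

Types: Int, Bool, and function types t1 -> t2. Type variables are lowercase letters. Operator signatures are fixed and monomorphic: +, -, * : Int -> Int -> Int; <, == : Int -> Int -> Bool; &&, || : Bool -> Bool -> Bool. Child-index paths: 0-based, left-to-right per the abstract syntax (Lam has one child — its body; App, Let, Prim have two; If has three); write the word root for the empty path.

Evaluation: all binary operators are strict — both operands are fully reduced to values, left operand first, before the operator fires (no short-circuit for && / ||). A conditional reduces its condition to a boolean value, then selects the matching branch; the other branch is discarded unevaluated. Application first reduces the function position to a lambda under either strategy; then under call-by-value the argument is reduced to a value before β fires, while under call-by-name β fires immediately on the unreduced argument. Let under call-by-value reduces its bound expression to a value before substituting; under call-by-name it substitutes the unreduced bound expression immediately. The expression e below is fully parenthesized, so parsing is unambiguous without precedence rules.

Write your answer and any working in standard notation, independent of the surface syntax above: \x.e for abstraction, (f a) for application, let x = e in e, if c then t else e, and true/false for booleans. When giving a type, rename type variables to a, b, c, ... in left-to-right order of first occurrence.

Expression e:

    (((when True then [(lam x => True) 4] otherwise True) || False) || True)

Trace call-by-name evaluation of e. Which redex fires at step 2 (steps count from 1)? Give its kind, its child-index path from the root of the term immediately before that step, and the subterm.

Answer: beta at 0.0 : ((\x.true) 4)

Working:
step 0: (((if true then ((\x.true) 4) else true) || false) || true)
step 1: [if@0.0] ((((\x.true) 4) || false) || true)
step 2: [beta@0.0] ((true || false) || true)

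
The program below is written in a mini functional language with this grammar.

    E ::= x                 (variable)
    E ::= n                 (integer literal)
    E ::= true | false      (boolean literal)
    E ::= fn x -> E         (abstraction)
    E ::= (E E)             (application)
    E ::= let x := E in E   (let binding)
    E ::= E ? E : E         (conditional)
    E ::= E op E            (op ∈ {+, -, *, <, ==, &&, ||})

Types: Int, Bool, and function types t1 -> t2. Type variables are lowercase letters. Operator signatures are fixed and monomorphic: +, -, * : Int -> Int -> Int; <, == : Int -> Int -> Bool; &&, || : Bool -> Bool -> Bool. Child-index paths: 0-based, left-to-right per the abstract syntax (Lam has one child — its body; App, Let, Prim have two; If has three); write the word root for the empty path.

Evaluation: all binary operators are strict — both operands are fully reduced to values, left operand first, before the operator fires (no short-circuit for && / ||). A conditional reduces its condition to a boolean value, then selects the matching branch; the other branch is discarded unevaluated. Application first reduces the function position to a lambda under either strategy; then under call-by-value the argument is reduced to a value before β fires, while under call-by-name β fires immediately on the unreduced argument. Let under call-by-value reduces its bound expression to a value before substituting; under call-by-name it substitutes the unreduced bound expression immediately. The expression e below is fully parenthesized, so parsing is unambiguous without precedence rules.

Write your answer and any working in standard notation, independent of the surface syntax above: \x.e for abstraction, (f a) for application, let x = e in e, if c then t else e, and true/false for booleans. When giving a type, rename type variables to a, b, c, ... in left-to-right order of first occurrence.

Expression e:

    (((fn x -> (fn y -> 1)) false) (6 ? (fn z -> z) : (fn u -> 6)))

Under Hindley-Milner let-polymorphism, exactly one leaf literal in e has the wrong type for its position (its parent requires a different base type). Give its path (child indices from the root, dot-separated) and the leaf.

Answer: 1.0 : 6

Trace:
\y._ : b -> Int
\x._ : a -> b -> Int
  unify a -> b -> Int ~ Bool -> c
  unify a ~ Bool
  unify b -> Int ~ c
_ _ : b -> Int
  unify Int ~ Bool
  FAIL: mismatch Int ~ Bool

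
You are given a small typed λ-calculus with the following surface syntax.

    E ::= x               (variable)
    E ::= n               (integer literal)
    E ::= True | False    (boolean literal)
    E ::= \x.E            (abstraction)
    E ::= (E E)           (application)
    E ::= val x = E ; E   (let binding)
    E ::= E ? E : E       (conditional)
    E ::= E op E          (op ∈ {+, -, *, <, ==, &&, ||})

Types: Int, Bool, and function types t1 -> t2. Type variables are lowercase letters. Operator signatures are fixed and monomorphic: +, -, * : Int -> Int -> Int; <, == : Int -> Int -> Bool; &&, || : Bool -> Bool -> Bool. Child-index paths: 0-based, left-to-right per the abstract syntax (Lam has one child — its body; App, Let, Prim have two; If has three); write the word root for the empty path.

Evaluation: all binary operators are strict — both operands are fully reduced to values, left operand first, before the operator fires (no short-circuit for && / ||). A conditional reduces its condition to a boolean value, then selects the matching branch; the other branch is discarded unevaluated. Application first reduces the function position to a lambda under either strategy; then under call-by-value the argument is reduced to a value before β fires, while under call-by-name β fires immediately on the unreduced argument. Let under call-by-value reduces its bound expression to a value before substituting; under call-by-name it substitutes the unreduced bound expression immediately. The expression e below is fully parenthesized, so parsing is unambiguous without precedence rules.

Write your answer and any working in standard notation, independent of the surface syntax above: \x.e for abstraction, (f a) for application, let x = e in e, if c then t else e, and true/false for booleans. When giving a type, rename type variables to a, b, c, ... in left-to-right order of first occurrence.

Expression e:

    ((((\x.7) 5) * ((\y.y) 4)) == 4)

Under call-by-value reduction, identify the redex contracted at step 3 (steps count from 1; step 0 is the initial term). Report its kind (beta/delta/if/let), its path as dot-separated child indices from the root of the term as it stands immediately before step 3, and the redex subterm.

Working:
step 0: ((((\x.7) 5) * ((\y.y) 4)) == 4)
step 1: [beta@0.0] ((7 * ((\y.y) 4)) == 4)
step 2: [beta@0.1] ((7 * 4) == 4)
step 3: [delta@0] (28 == 4)

Answer: delta at 0 : (7 * 4)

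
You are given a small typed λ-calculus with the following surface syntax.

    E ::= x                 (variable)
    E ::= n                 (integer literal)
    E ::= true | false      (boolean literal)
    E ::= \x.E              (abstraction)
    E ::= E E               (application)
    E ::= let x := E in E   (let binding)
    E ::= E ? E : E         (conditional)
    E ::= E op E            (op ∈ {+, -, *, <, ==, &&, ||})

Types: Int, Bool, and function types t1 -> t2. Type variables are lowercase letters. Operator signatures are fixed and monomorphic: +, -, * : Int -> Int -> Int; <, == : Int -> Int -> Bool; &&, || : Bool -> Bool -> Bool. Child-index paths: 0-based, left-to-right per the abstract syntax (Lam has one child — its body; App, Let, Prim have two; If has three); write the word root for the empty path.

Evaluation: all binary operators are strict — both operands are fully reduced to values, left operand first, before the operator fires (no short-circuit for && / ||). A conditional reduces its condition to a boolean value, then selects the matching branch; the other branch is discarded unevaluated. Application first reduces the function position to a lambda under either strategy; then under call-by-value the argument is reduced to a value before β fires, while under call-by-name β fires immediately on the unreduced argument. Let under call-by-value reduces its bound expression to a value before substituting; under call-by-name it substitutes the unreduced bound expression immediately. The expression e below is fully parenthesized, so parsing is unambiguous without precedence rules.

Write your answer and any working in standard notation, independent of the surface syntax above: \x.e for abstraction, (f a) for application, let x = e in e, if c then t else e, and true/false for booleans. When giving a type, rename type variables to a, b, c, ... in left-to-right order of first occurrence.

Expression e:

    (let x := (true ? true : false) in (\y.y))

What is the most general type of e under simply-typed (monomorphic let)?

Trace:
  unify Bool ~ Bool
  unify Bool ~ Bool
let x : Bool
y : a
\y._ : a -> a

Answer: a -> a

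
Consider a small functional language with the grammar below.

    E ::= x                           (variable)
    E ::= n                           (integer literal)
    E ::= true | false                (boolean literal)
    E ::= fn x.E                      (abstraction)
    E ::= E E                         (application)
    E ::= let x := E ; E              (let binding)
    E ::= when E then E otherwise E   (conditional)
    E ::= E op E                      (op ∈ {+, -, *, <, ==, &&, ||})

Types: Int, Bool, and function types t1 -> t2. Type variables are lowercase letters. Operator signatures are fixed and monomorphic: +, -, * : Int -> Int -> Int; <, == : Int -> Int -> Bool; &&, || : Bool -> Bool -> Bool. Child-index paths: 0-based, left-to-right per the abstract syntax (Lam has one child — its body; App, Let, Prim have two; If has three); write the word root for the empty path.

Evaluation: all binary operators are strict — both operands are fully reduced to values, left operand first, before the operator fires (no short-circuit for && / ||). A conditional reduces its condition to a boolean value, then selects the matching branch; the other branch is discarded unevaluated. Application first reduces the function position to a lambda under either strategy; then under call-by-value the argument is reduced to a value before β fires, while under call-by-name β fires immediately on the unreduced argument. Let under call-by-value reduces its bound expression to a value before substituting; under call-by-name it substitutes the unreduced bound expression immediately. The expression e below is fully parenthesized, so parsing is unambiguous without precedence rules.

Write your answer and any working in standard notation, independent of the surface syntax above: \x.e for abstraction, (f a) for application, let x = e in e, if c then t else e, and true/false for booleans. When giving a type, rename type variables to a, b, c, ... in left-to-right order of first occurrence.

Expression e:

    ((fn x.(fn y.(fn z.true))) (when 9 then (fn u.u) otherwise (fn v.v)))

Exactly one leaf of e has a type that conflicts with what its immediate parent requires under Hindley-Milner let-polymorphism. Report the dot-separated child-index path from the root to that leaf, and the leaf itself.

Trace:
\z._ : c -> Bool
\y._ : b -> c -> Bool
\x._ : a -> b -> c -> Bool
  unify Int ~ Bool
  FAIL: mismatch Int ~ Bool

Answer: 1.0 : 9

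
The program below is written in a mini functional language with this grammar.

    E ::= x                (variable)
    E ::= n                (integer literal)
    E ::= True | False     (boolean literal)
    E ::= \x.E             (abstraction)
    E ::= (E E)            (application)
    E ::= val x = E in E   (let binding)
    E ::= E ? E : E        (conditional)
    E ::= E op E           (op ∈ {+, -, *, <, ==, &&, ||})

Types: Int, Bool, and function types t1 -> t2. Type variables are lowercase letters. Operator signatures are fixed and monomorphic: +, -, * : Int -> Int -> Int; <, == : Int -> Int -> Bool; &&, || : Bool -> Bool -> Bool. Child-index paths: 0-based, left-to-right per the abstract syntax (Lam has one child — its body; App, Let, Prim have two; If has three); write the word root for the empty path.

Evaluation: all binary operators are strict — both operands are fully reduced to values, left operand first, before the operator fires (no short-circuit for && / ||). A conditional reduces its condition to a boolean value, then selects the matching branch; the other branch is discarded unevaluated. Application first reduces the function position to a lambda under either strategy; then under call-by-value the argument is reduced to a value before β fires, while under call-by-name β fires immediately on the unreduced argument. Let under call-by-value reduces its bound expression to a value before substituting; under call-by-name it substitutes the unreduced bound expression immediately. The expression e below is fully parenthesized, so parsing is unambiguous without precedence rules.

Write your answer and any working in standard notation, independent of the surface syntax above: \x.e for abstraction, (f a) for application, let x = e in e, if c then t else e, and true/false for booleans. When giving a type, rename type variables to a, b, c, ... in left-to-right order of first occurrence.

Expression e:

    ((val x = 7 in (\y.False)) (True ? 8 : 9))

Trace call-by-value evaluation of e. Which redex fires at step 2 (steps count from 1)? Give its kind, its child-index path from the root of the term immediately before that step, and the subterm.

Answer: if at 1 : (if true then 8 else 9)

Derivation:
step 0: ((let x = 7 in (\y.false)) (if true then 8 else 9))
step 1: [let@0] ((\y.false) (if true then 8 else 9))
step 2: [if@1] ((\y.false) 8)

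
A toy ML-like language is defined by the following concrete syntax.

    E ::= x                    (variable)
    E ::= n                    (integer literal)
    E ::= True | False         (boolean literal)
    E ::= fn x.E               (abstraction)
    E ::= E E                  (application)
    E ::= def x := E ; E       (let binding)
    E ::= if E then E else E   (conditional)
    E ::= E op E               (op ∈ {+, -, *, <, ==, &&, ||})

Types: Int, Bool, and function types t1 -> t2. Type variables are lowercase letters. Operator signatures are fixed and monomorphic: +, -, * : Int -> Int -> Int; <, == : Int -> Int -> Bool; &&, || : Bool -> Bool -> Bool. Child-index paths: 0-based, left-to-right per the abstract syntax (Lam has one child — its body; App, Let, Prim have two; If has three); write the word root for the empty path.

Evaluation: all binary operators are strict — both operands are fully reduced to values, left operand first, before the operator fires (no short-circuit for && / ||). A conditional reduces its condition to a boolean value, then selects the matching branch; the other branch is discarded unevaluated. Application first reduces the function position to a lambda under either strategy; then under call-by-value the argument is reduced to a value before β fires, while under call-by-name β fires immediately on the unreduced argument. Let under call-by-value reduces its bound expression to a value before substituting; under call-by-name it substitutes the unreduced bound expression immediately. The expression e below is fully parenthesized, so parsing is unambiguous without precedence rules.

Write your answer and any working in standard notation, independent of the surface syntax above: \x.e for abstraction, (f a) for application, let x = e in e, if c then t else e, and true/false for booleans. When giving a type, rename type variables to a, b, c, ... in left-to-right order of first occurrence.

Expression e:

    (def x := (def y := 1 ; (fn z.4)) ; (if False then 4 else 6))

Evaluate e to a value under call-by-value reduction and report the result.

Working:
step 0: (let x = (let y = 1 in (\z.4)) in (if false then 4 else 6))
step 1: [let@0] (let x = (\z.4) in (if false then 4 else 6))
step 2: [let@root] (if false then 4 else 6)
step 3: [if@root] 6

Answer: 6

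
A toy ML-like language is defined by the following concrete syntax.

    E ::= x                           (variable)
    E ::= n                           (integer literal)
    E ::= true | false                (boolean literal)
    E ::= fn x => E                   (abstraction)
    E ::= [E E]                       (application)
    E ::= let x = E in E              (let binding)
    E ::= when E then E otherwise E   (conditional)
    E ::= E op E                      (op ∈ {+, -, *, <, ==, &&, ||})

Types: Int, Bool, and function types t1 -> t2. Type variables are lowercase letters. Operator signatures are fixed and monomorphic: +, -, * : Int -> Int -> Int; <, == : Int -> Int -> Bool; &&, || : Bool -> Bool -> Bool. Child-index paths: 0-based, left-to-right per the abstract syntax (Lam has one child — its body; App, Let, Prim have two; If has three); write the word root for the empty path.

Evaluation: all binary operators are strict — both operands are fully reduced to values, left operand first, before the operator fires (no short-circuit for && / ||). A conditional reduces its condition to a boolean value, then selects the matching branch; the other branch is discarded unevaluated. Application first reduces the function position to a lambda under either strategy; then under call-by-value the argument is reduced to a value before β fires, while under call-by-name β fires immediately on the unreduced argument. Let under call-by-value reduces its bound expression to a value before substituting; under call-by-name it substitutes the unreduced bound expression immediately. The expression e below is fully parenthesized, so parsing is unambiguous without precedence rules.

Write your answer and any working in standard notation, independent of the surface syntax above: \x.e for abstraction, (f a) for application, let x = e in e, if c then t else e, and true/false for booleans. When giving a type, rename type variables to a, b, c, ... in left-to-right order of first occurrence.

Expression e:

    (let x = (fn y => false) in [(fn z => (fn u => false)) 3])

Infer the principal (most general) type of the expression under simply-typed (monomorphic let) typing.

Answer: a -> Bool

Working:
\y._ : a -> Bool
let x : a -> Bool
\u._ : c -> Bool
\z._ : b -> c -> Bool
  unify b -> c -> Bool ~ Int -> d
  unify b ~ Int
  unify c -> Bool ~ d
_ _ : c -> Bool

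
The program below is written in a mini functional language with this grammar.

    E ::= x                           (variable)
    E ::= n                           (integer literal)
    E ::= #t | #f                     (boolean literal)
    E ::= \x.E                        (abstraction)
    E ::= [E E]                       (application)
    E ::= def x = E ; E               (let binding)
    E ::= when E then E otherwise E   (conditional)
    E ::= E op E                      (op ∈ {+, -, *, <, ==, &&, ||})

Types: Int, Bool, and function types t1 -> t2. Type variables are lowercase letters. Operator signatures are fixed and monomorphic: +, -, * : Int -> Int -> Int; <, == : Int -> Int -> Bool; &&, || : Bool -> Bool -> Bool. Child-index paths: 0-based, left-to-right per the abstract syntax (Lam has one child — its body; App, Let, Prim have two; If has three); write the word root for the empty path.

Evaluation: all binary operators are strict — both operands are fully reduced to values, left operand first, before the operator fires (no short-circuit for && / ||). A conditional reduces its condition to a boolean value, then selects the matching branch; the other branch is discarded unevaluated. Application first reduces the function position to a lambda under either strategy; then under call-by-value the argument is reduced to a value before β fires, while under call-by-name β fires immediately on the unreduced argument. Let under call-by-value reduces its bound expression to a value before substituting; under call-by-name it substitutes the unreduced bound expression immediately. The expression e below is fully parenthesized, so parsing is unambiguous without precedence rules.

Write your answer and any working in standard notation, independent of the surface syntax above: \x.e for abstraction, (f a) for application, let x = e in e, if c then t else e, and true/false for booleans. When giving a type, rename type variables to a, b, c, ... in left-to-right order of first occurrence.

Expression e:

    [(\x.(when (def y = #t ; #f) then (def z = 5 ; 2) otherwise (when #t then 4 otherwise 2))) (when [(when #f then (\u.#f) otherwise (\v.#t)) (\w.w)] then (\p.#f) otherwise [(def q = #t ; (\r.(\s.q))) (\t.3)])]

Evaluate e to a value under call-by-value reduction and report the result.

Working:
step 0: ((\x.(if (let y = true in false) then (let z = 5 in 2) else (if true then 4 else 2))) (if ((if false then (\u.false) else (\v.true)) (\w.w)) then (\p.false) else ((let q = true in (\r.(\s.q))) (\t.3))))
step 1: [if@1.0.0] ((\x.(if (let y = true in false) then (let z = 5 in 2) else (if true then 4 else 2))) (if ((\v.true) (\w.w)) then (\p.false) else ((let q = true in (\r.(\s.q))) (\t.3))))
step 2: [beta@1.0] ((\x.(if (let y = true in false) then (let z = 5 in 2) else (if true then 4 else 2))) (if true then (\p.false) else ((let q = true in (\r.(\s.q))) (\t.3))))
step 3: [if@1] ((\x.(if (let y = true in false) then (let z = 5 in 2) else (if true then 4 else 2))) (\p.false))
step 4: [beta@root] (if (let y = true in false) then (let z = 5 in 2) else (if true then 4 else 2))
step 5: [let@0] (if false then (let z = 5 in 2) else (if true then 4 else 2))
step 6: [if@root] (if true then 4 else 2)
step 7: [if@root] 4

Answer: 4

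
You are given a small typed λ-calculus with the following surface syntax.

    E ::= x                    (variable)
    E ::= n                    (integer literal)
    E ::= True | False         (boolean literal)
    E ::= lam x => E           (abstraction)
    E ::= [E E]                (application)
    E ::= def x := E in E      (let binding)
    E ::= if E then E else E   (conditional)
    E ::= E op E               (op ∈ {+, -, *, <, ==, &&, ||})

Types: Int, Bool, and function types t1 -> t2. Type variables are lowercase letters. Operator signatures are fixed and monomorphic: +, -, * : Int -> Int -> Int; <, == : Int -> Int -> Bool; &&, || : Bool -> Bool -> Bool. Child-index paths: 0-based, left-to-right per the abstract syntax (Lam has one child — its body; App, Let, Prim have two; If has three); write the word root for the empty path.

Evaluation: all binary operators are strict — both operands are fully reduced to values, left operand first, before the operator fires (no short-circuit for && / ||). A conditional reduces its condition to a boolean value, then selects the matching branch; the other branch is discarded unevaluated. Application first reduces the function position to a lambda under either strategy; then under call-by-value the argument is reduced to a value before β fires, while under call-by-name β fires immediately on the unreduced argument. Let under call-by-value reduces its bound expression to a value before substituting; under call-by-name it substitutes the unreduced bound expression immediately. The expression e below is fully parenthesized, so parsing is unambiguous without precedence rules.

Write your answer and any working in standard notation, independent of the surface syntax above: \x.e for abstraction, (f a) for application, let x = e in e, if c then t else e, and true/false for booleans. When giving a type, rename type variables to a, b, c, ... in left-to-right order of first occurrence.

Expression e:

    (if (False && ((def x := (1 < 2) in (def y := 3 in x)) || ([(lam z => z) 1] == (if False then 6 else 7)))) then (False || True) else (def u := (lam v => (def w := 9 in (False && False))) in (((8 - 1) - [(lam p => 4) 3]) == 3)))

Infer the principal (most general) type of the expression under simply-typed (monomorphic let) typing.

Answer: Bool

Derivation:
  unify Bool ~ Bool
  unify Int ~ Int
  unify Int ~ Int
let x : Bool
let y : Int
x : Bool
  unify Bool ~ Bool
z : a
\z._ : a -> a
  unify a -> a ~ Int -> b
  unify a ~ Int
  unify Int ~ b
_ _ : Int
  unify Int ~ Int
  unify Bool ~ Bool
  unify Int ~ Int
  unify Int ~ Int
  unify Bool ~ Bool
  unify Bool ~ Bool
  unify Bool ~ Bool
  unify Bool ~ Bool
  unify Bool ~ Bool
let w : Int
  unify Bool ~ Bool
  unify Bool ~ Bool
\v._ : c -> Bool
let u : c -> Bool
  unify Int ~ Int
  unify Int ~ Int
  unify Int ~ Int
\p._ : d -> Int
  unify d -> Int ~ Int -> e
  unify d ~ Int
  unify Int ~ e
_ _ : Int
  unify Int ~ Int
  unify Int ~ Int
  unify Int ~ Int
  unify Bool ~ Bool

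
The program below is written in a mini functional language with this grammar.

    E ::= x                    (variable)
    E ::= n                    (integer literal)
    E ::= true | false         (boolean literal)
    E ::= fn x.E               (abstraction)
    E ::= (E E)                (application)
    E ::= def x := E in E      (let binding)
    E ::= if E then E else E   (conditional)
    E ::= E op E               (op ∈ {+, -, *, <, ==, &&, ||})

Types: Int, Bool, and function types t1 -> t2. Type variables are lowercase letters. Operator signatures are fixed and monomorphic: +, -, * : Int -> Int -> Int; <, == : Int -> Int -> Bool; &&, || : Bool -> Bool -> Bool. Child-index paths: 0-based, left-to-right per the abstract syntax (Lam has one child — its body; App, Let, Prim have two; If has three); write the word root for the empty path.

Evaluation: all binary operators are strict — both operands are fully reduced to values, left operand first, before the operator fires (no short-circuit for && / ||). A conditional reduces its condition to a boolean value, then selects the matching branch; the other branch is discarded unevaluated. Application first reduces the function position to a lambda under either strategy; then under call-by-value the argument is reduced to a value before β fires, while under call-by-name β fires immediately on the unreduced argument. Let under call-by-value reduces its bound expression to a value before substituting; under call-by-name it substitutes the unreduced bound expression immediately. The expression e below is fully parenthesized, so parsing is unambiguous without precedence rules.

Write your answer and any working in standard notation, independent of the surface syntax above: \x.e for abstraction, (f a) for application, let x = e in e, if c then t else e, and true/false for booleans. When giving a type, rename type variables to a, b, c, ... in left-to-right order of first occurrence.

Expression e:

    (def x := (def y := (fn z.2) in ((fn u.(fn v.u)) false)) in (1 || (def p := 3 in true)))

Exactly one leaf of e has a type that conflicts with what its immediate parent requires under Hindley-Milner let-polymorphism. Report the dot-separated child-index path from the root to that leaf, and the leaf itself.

Answer: 1.0 : 1

Derivation:
\z._ : a -> Int
let y : forall. a -> Int
u : b
\v._ : c -> b
\u._ : b -> c -> b
  unify b -> c -> b ~ Bool -> d
  unify b ~ Bool
  unify c -> Bool ~ d
_ _ : c -> Bool
let x : forall. c -> Bool
  unify Int ~ Bool
  FAIL: mismatch Int ~ Bool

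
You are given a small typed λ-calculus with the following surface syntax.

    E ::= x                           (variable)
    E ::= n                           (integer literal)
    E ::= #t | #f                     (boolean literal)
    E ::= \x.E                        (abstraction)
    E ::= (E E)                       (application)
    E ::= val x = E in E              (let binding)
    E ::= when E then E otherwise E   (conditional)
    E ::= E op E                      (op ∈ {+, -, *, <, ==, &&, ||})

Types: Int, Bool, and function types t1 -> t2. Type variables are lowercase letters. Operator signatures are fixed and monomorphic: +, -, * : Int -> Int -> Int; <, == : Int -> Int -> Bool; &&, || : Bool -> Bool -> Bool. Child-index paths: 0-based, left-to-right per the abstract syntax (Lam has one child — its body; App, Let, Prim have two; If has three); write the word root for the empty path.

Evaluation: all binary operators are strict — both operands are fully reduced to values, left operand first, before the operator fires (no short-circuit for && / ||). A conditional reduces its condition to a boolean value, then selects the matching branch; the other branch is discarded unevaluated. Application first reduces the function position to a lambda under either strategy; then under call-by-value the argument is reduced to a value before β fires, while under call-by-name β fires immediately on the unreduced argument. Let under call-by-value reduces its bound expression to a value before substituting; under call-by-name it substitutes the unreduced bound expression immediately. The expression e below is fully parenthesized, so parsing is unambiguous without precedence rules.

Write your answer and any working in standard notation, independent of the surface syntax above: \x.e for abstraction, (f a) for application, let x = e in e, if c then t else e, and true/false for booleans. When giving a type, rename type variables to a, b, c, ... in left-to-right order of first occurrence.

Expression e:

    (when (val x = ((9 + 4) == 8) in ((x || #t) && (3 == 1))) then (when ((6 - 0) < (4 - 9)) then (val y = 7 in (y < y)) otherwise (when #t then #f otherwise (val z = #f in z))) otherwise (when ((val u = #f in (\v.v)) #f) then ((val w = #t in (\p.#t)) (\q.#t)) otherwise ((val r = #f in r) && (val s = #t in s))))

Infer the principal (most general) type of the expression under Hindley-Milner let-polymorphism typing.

Answer: Bool

Derivation:
  unify Int ~ Int
  unify Int ~ Int
  unify Int ~ Int
  unify Int ~ Int
let x : Bool
x : Bool
  unify Bool ~ Bool
  unify Bool ~ Bool
  unify Bool ~ Bool
  unify Int ~ Int
  unify Int ~ Int
  unify Bool ~ Bool
  unify Bool ~ Bool
  unify Int ~ Int
  unify Int ~ Int
  unify Int ~ Int
  unify Int ~ Int
  unify Int ~ Int
  unify Int ~ Int
  unify Bool ~ Bool
let y : Int
y : Int
  unify Int ~ Int
y : Int
  unify Int ~ Int
  unify Bool ~ Bool
let z : Bool
z : Bool
  unify Bool ~ Bool
  unify Bool ~ Bool
let u : Bool
v : a
\v._ : a -> a
  unify a -> a ~ Bool -> b
  unify a ~ Bool
  unify Bool ~ b
_ _ : Bool
  unify Bool ~ Bool
let w : Bool
\p._ : c -> Bool
\q._ : d -> Bool
  unify c -> Bool ~ (d -> Bool) -> e
  unify c ~ d -> Bool
  unify Bool ~ e
_ _ : Bool
let r : Bool
r : Bool
  unify Bool ~ Bool
let s : Bool
s : Bool
  unify Bool ~ Bool
  unify Bool ~ Bool
  unify Bool ~ Bool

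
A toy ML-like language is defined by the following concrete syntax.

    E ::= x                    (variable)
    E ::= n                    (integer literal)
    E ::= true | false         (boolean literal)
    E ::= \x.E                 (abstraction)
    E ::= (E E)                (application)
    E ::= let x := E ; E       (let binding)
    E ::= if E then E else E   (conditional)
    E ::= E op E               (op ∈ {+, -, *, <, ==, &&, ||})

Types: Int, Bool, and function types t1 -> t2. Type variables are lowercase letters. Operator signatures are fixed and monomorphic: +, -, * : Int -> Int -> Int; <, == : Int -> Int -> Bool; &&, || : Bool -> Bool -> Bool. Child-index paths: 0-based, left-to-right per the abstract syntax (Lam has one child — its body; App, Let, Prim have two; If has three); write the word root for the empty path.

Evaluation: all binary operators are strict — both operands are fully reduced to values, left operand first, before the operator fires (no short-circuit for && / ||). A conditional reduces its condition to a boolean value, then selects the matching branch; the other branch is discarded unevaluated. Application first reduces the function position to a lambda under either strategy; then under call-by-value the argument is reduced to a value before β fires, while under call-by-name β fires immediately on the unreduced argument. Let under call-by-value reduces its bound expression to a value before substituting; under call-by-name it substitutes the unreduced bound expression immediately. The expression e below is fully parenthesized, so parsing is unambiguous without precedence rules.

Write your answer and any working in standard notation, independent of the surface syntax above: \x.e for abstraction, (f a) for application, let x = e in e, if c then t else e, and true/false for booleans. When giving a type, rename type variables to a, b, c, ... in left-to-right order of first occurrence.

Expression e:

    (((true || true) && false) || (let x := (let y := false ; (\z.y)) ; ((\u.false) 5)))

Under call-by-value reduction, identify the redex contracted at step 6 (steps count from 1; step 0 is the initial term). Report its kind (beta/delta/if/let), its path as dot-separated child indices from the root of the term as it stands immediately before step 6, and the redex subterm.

Derivation:
step 0: (((true || true) && false) || (let x = (let y = false in (\z.y)) in ((\u.false) 5)))
step 1: [delta@0.0] ((true && false) || (let x = (let y = false in (\z.y)) in ((\u.false) 5)))
step 2: [delta@0] (false || (let x = (let y = false in (\z.y)) in ((\u.false) 5)))
step 3: [let@1.0] (false || (let x = (\z.false) in ((\u.false) 5)))
step 4: [let@1] (false || ((\u.false) 5))
step 5: [beta@1] (false || false)
step 6: [delta@root] false

Answer: delta at root : (false || false)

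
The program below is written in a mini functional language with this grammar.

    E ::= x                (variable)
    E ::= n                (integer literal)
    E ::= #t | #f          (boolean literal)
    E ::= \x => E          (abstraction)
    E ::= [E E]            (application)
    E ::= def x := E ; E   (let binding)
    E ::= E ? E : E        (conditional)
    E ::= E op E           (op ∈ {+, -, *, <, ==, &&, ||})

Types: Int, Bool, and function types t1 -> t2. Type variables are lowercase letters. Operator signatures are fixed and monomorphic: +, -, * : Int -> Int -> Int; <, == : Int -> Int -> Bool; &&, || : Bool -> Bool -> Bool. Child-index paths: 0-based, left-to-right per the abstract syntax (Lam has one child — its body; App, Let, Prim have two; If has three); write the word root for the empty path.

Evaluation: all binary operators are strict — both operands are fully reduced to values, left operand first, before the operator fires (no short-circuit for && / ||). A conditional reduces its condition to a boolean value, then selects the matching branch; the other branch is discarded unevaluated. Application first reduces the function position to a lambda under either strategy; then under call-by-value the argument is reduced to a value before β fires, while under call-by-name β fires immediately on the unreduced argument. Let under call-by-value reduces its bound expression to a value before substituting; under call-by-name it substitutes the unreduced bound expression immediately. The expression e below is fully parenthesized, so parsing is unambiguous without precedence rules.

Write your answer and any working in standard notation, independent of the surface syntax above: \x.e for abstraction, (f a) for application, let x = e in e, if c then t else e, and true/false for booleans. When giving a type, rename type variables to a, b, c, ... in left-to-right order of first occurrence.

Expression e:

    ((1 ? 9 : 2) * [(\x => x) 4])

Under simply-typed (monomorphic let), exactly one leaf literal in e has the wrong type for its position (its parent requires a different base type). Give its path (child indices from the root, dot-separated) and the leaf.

Answer: 0.0 : 1

Working:
  unify Int ~ Bool
  FAIL: mismatch Int ~ Bool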